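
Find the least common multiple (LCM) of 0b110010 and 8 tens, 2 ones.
Convert 0b110010 (binary) → 32 + 16 + 2 = 50 (decimal)
Convert 8 tens, 2 ones (place-value notation) → 8×10 + 2 = 82 (decimal)
Compute lcm(50, 82) = 2050
2050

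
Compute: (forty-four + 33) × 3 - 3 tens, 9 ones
Convert forty-four (English words) → 44 (decimal)
Convert 3 tens, 9 ones (place-value notation) → 3×10 + 9 = 39 (decimal)
Expression in decimal: (44 + 33) × 3 - 39
Parentheses first: 44 + 33 = 77
Multiply: 77 × 3 = 231
Subtract: 231 - 39 = 192
192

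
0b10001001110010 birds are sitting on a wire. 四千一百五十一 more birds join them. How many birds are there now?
Convert 0b10001001110010 (binary) → 8192 + 512 + 64 + 32 + 16 + 2 = 8818 (decimal)
Convert 四千一百五十一 (Chinese numeral) → 4×1000 + 1×100 + 5×10 + 1 = 4151 (decimal)
Compute 8818 + 4151 = 12969
12969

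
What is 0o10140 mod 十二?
Convert 0o10140 (octal) → 1×4096 + 1×64 + 4×8 = 4192 (decimal)
Convert 十二 (Chinese numeral) → 1×10 + 2 = 12 (decimal)
Compute 4192 mod 12 = 4
4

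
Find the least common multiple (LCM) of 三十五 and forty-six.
Convert 三十五 (Chinese numeral) → 3×10 + 5 = 35 (decimal)
Convert forty-six (English words) → 46 (decimal)
Compute lcm(35, 46) = 1610
1610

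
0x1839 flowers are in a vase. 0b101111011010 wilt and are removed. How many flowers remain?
Convert 0x1839 (hexadecimal) → 1×4096 + 8×256 + 3×16 + 9 = 6201 (decimal)
Convert 0b101111011010 (binary) → 2048 + 512 + 256 + 128 + 64 + 16 + 8 + 2 = 3034 (decimal)
Compute 6201 - 3034 = 3167
3167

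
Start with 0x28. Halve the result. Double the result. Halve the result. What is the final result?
Convert 0x28 (hexadecimal) → 2×16 + 8 = 40 (decimal)
Start: 40
40 ÷ 2 = 20
20 × 2 = 40
40 ÷ 2 = 20
20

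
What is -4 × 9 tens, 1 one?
Convert 9 tens, 1 one (place-value notation) → 9×10 + 1 = 91 (decimal)
Compute -4 × 91 = -364
-364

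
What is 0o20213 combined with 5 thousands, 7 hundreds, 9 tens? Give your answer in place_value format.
Convert 0o20213 (octal) → 2×4096 + 2×64 + 1×8 + 3 = 8331 (decimal)
Convert 5 thousands, 7 hundreds, 9 tens (place-value notation) → 5×1000 + 7×100 + 9×10 = 5790 (decimal)
Compute 8331 + 5790 = 14121
Convert 14121 (decimal) → 14121 = 14×1000 + 1×100 + 2×10 + 1 → 14 thousands, 1 hundred, 2 tens, 1 one (place-value notation)
14 thousands, 1 hundred, 2 tens, 1 one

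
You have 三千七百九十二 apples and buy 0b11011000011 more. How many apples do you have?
Convert 三千七百九十二 (Chinese numeral) → 3×1000 + 7×100 + 9×10 + 2 = 3792 (decimal)
Convert 0b11011000011 (binary) → 1024 + 512 + 128 + 64 + 2 + 1 = 1731 (decimal)
Compute 3792 + 1731 = 5523
5523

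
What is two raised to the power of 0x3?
Convert two (English words) → 2 (decimal)
Convert 0x3 (hexadecimal) → 3 (decimal)
Compute 2 ^ 3 = 8
8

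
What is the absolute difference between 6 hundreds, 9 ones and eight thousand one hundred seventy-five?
Convert 6 hundreds, 9 ones (place-value notation) → 6×100 + 9 = 609 (decimal)
Convert eight thousand one hundred seventy-five (English words) → 8×1000 + 1×100 + 75 = 8175 (decimal)
Compute |609 - 8175| = 7566
7566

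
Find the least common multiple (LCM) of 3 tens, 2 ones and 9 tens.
Convert 3 tens, 2 ones (place-value notation) → 3×10 + 2 = 32 (decimal)
Convert 9 tens (place-value notation) → 9×10 = 90 (decimal)
Compute lcm(32, 90) = 1440
1440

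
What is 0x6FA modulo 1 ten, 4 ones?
Convert 0x6FA (hexadecimal) → 6×256 + 15×16 + 10 = 1786 (decimal)
Convert 1 ten, 4 ones (place-value notation) → 1×10 + 4 = 14 (decimal)
Compute 1786 mod 14 = 8
8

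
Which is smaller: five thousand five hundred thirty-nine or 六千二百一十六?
Convert five thousand five hundred thirty-nine (English words) → 5×1000 + 5×100 + 39 = 5539 (decimal)
Convert 六千二百一十六 (Chinese numeral) → 6×1000 + 2×100 + 1×10 + 6 = 6216 (decimal)
Compare 5539 vs 6216: smaller = 5539
5539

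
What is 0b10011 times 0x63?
Convert 0b10011 (binary) → 16 + 2 + 1 = 19 (decimal)
Convert 0x63 (hexadecimal) → 6×16 + 3 = 99 (decimal)
Compute 19 × 99 = 1881
1881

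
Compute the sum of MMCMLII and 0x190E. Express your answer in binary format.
Convert MMCMLII (Roman numeral) → 1000 + 1000 + 900 + 50 + 1 + 1 = 2952 (decimal)
Convert 0x190E (hexadecimal) → 1×4096 + 9×256 + 14 = 6414 (decimal)
Compute 2952 + 6414 = 9366
Convert 9366 (decimal) → 9366 = 8192 + 1024 + 128 + 16 + 4 + 2 → 0b10010010010110 (binary)
0b10010010010110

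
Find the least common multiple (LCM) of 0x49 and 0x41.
Convert 0x49 (hexadecimal) → 4×16 + 9 = 73 (decimal)
Convert 0x41 (hexadecimal) → 4×16 + 1 = 65 (decimal)
Compute lcm(73, 65) = 4745
4745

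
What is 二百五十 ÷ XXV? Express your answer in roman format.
Convert 二百五十 (Chinese numeral) → 2×100 + 5×10 = 250 (decimal)
Convert XXV (Roman numeral) → 10 + 10 + 5 = 25 (decimal)
Compute 250 ÷ 25 = 10
Convert 10 (decimal) → X (Roman numeral)
X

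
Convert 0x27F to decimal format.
Convert 0x27F (hexadecimal) → 2×256 + 7×16 + 15 = 639 (decimal)
639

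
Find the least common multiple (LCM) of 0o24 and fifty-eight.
Convert 0o24 (octal) → 2×8 + 4 = 20 (decimal)
Convert fifty-eight (English words) → 58 (decimal)
Compute lcm(20, 58) = 580
580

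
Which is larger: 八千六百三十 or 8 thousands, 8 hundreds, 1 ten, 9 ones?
Convert 八千六百三十 (Chinese numeral) → 8×1000 + 6×100 + 3×10 = 8630 (decimal)
Convert 8 thousands, 8 hundreds, 1 ten, 9 ones (place-value notation) → 8×1000 + 8×100 + 1×10 + 9 = 8819 (decimal)
Compare 8630 vs 8819: larger = 8819
8819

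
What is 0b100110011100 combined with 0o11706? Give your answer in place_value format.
Convert 0b100110011100 (binary) → 2048 + 256 + 128 + 16 + 8 + 4 = 2460 (decimal)
Convert 0o11706 (octal) → 1×4096 + 1×512 + 7×64 + 6 = 5062 (decimal)
Compute 2460 + 5062 = 7522
Convert 7522 (decimal) → 7522 = 7×1000 + 5×100 + 2×10 + 2 → 7 thousands, 5 hundreds, 2 tens, 2 ones (place-value notation)
7 thousands, 5 hundreds, 2 tens, 2 ones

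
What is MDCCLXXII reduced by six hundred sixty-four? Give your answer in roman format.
Convert MDCCLXXII (Roman numeral) → 1000 + 500 + 100 + 100 + 50 + 10 + 10 + 1 + 1 = 1772 (decimal)
Convert six hundred sixty-four (English words) → 6×100 + 64 = 664 (decimal)
Compute 1772 - 664 = 1108
Convert 1108 (decimal) → 1108 = 1000 + 100 + 5 + 1 + 1 + 1 → MCVIII (Roman numeral)
MCVIII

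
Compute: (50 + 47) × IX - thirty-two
Convert IX (Roman numeral) → 9 (decimal)
Convert thirty-two (English words) → 32 (decimal)
Expression in decimal: (50 + 47) × 9 - 32
Parentheses first: 50 + 47 = 97
Multiply: 97 × 9 = 873
Subtract: 873 - 32 = 841
841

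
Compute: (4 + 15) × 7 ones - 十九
Convert 7 ones (place-value notation) → 7 (decimal)
Convert 十九 (Chinese numeral) → 1×10 + 9 = 19 (decimal)
Expression in decimal: (4 + 15) × 7 - 19
Parentheses first: 4 + 15 = 19
Multiply: 19 × 7 = 133
Subtract: 133 - 19 = 114
114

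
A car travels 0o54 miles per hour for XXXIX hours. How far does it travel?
Convert 0o54 (octal) → 5×8 + 4 = 44 (decimal)
Convert XXXIX (Roman numeral) → 10 + 10 + 10 + 9 = 39 (decimal)
Compute 44 × 39 = 1716
1716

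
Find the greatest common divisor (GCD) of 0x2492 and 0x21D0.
Convert 0x2492 (hexadecimal) → 2×4096 + 4×256 + 9×16 + 2 = 9362 (decimal)
Convert 0x21D0 (hexadecimal) → 2×4096 + 1×256 + 13×16 = 8656 (decimal)
Compute gcd(9362, 8656) = 2
2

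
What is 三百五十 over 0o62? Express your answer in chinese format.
Convert 三百五十 (Chinese numeral) → 3×100 + 5×10 = 350 (decimal)
Convert 0o62 (octal) → 6×8 + 2 = 50 (decimal)
Compute 350 ÷ 50 = 7
Convert 7 (decimal) → 七 (Chinese numeral)
七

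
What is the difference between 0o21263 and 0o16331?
Convert 0o21263 (octal) → 2×4096 + 1×512 + 2×64 + 6×8 + 3 = 8883 (decimal)
Convert 0o16331 (octal) → 1×4096 + 6×512 + 3×64 + 3×8 + 1 = 7385 (decimal)
Difference: |8883 - 7385| = 1498
1498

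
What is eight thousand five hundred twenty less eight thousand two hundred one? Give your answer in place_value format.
Convert eight thousand five hundred twenty (English words) → 8×1000 + 5×100 + 20 = 8520 (decimal)
Convert eight thousand two hundred one (English words) → 8×1000 + 2×100 + 1 = 8201 (decimal)
Compute 8520 - 8201 = 319
Convert 319 (decimal) → 319 = 3×100 + 1×10 + 9 → 3 hundreds, 1 ten, 9 ones (place-value notation)
3 hundreds, 1 ten, 9 ones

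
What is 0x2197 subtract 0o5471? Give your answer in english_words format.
Convert 0x2197 (hexadecimal) → 2×4096 + 1×256 + 9×16 + 7 = 8599 (decimal)
Convert 0o5471 (octal) → 5×512 + 4×64 + 7×8 + 1 = 2873 (decimal)
Compute 8599 - 2873 = 5726
Convert 5726 (decimal) → 5726 = 5×1000 + 7×100 + 26 → five thousand seven hundred twenty-six (English words)
five thousand seven hundred twenty-six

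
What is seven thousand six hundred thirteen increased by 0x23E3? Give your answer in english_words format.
Convert seven thousand six hundred thirteen (English words) → 7×1000 + 6×100 + 13 = 7613 (decimal)
Convert 0x23E3 (hexadecimal) → 2×4096 + 3×256 + 14×16 + 3 = 9187 (decimal)
Compute 7613 + 9187 = 16800
Convert 16800 (decimal) → 16800 = 16×1000 + 8×100 → sixteen thousand eight hundred (English words)
sixteen thousand eight hundred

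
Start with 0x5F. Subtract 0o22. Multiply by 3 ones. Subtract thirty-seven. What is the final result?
Convert 0x5F (hexadecimal) → 5×16 + 15 = 95 (decimal)
Start: 95
Convert 0o22 (octal) → 2×8 + 2 = 18 (decimal)
95 - 18 = 77
Convert 3 ones (place-value notation) → 3 (decimal)
77 × 3 = 231
Convert thirty-seven (English words) → 37 (decimal)
231 - 37 = 194
194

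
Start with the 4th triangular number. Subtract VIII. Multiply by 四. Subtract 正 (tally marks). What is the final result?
Convert the 4th triangular number (triangular index) → 4×5/2 = 10 (decimal)
Start: 10
Convert VIII (Roman numeral) → 5 + 1 + 1 + 1 = 8 (decimal)
10 - 8 = 2
Convert 四 (Chinese numeral) → 4 (decimal)
2 × 4 = 8
Convert 正 (tally marks) → 5 (decimal)
8 - 5 = 3
3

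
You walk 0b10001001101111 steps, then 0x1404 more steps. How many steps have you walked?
Convert 0b10001001101111 (binary) → 8192 + 512 + 64 + 32 + 8 + 4 + 2 + 1 = 8815 (decimal)
Convert 0x1404 (hexadecimal) → 1×4096 + 4×256 + 4 = 5124 (decimal)
Compute 8815 + 5124 = 13939
13939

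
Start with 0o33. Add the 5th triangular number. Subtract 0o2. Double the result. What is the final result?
Convert 0o33 (octal) → 3×8 + 3 = 27 (decimal)
Start: 27
Convert the 5th triangular number (triangular index) → 5×6/2 = 15 (decimal)
27 + 15 = 42
Convert 0o2 (octal) → 2 (decimal)
42 - 2 = 40
40 × 2 = 80
80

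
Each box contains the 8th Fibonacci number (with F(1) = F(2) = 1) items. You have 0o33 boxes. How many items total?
Convert the 8th Fibonacci number (with F(1) = F(2) = 1) (Fibonacci index) → 1, 1, 2, 3, 5, 8, 13, 21 → 21 (decimal)
Convert 0o33 (octal) → 3×8 + 3 = 27 (decimal)
Compute 21 × 27 = 567
567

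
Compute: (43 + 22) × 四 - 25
Convert 四 (Chinese numeral) → 4 (decimal)
Expression in decimal: (43 + 22) × 4 - 25
Parentheses first: 43 + 22 = 65
Multiply: 65 × 4 = 260
Subtract: 260 - 25 = 235
235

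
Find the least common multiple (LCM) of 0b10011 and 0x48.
Convert 0b10011 (binary) → 16 + 2 + 1 = 19 (decimal)
Convert 0x48 (hexadecimal) → 4×16 + 8 = 72 (decimal)
Compute lcm(19, 72) = 1368
1368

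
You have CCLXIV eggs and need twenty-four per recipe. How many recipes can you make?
Convert CCLXIV (Roman numeral) → 100 + 100 + 50 + 10 + 4 = 264 (decimal)
Convert twenty-four (English words) → 24 (decimal)
Compute 264 ÷ 24 = 11
11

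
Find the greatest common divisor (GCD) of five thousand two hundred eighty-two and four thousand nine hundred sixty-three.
Convert five thousand two hundred eighty-two (English words) → 5×1000 + 2×100 + 82 = 5282 (decimal)
Convert four thousand nine hundred sixty-three (English words) → 4×1000 + 9×100 + 63 = 4963 (decimal)
Compute gcd(5282, 4963) = 1
1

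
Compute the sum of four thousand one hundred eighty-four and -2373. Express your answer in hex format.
Convert four thousand one hundred eighty-four (English words) → 4×1000 + 1×100 + 84 = 4184 (decimal)
Compute 4184 + -2373 = 1811
Convert 1811 (decimal) → 1811 = 7×256 + 1×16 + 3 → 0x713 (hexadecimal)
0x713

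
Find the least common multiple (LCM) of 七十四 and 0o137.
Convert 七十四 (Chinese numeral) → 7×10 + 4 = 74 (decimal)
Convert 0o137 (octal) → 1×64 + 3×8 + 7 = 95 (decimal)
Compute lcm(74, 95) = 7030
7030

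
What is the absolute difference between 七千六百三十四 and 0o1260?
Convert 七千六百三十四 (Chinese numeral) → 7×1000 + 6×100 + 3×10 + 4 = 7634 (decimal)
Convert 0o1260 (octal) → 1×512 + 2×64 + 6×8 = 688 (decimal)
Compute |7634 - 688| = 6946
6946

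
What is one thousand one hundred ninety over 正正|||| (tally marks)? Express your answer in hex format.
Convert one thousand one hundred ninety (English words) → 1×1000 + 1×100 + 90 = 1190 (decimal)
Convert 正正|||| (tally marks) → 5 + 5 + 4 = 14 (decimal)
Compute 1190 ÷ 14 = 85
Convert 85 (decimal) → 85 = 5×16 + 5 → 0x55 (hexadecimal)
0x55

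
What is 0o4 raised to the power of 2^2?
Convert 0o4 (octal) → 4 (decimal)
Convert 2^2 (power) → 4 (decimal)
Compute 4 ^ 4 = 256
256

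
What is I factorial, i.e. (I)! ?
Convert I (Roman numeral) → 1 (decimal)
Compute 1! = 1
1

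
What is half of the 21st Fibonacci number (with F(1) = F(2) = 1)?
The 21st Fibonacci number (with F(1) = F(2) = 1) = 10946
Compute 10946 ÷ 2 = 5473
5473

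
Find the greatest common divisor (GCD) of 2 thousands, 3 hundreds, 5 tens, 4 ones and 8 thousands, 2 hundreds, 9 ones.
Convert 2 thousands, 3 hundreds, 5 tens, 4 ones (place-value notation) → 2×1000 + 3×100 + 5×10 + 4 = 2354 (decimal)
Convert 8 thousands, 2 hundreds, 9 ones (place-value notation) → 8×1000 + 2×100 + 9 = 8209 (decimal)
Compute gcd(2354, 8209) = 1
1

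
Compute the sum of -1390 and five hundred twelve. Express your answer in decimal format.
Convert five hundred twelve (English words) → 5×100 + 12 = 512 (decimal)
Compute -1390 + 512 = -878
-878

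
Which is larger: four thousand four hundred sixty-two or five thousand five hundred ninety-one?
Convert four thousand four hundred sixty-two (English words) → 4×1000 + 4×100 + 62 = 4462 (decimal)
Convert five thousand five hundred ninety-one (English words) → 5×1000 + 5×100 + 91 = 5591 (decimal)
Compare 4462 vs 5591: larger = 5591
5591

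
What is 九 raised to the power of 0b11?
Convert 九 (Chinese numeral) → 9 (decimal)
Convert 0b11 (binary) → 2 + 1 = 3 (decimal)
Compute 9 ^ 3 = 729
729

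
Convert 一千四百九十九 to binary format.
Convert 一千四百九十九 (Chinese numeral) → 1×1000 + 4×100 + 9×10 + 9 = 1499 (decimal)
Convert 1499 (decimal) → 1499 = 1024 + 256 + 128 + 64 + 16 + 8 + 2 + 1 → 0b10111011011 (binary)
0b10111011011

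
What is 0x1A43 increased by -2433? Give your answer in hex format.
Convert 0x1A43 (hexadecimal) → 1×4096 + 10×256 + 4×16 + 3 = 6723 (decimal)
Compute 6723 + -2433 = 4290
Convert 4290 (decimal) → 4290 = 1×4096 + 12×16 + 2 → 0x10C2 (hexadecimal)
0x10C2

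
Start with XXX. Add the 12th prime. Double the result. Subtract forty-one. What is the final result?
Convert XXX (Roman numeral) → 10 + 10 + 10 = 30 (decimal)
Start: 30
Convert the 12th prime (prime index) → 37 (decimal)
30 + 37 = 67
67 × 2 = 134
Convert forty-one (English words) → 41 (decimal)
134 - 41 = 93
93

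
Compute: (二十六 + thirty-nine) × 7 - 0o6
Convert 二十六 (Chinese numeral) → 2×10 + 6 = 26 (decimal)
Convert thirty-nine (English words) → 39 (decimal)
Convert 0o6 (octal) → 6 (decimal)
Expression in decimal: (26 + 39) × 7 - 6
Parentheses first: 26 + 39 = 65
Multiply: 65 × 7 = 455
Subtract: 455 - 6 = 449
449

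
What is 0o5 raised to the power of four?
Convert 0o5 (octal) → 5 (decimal)
Convert four (English words) → 4 (decimal)
Compute 5 ^ 4 = 625
625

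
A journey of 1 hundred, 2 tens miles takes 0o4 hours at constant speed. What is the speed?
Convert 1 hundred, 2 tens (place-value notation) → 1×100 + 2×10 = 120 (decimal)
Convert 0o4 (octal) → 4 (decimal)
Compute 120 ÷ 4 = 30
30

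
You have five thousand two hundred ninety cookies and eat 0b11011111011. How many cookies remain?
Convert five thousand two hundred ninety (English words) → 5×1000 + 2×100 + 90 = 5290 (decimal)
Convert 0b11011111011 (binary) → 1024 + 512 + 128 + 64 + 32 + 16 + 8 + 2 + 1 = 1787 (decimal)
Compute 5290 - 1787 = 3503
3503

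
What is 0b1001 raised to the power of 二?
Convert 0b1001 (binary) → 8 + 1 = 9 (decimal)
Convert 二 (Chinese numeral) → 2 (decimal)
Compute 9 ^ 2 = 81
81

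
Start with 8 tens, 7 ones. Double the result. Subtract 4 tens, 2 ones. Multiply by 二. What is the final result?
Convert 8 tens, 7 ones (place-value notation) → 8×10 + 7 = 87 (decimal)
Start: 87
87 × 2 = 174
Convert 4 tens, 2 ones (place-value notation) → 4×10 + 2 = 42 (decimal)
174 - 42 = 132
Convert 二 (Chinese numeral) → 2 (decimal)
132 × 2 = 264
264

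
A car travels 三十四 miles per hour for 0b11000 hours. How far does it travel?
Convert 三十四 (Chinese numeral) → 3×10 + 4 = 34 (decimal)
Convert 0b11000 (binary) → 16 + 8 = 24 (decimal)
Compute 34 × 24 = 816
816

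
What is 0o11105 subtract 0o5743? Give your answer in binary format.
Convert 0o11105 (octal) → 1×4096 + 1×512 + 1×64 + 5 = 4677 (decimal)
Convert 0o5743 (octal) → 5×512 + 7×64 + 4×8 + 3 = 3043 (decimal)
Compute 4677 - 3043 = 1634
Convert 1634 (decimal) → 1634 = 1024 + 512 + 64 + 32 + 2 → 0b11001100010 (binary)
0b11001100010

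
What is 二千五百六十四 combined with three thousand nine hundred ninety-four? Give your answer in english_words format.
Convert 二千五百六十四 (Chinese numeral) → 2×1000 + 5×100 + 6×10 + 4 = 2564 (decimal)
Convert three thousand nine hundred ninety-four (English words) → 3×1000 + 9×100 + 94 = 3994 (decimal)
Compute 2564 + 3994 = 6558
Convert 6558 (decimal) → 6558 = 6×1000 + 5×100 + 58 → six thousand five hundred fifty-eight (English words)
six thousand five hundred fifty-eight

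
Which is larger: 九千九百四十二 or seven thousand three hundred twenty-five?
Convert 九千九百四十二 (Chinese numeral) → 9×1000 + 9×100 + 4×10 + 2 = 9942 (decimal)
Convert seven thousand three hundred twenty-five (English words) → 7×1000 + 3×100 + 25 = 7325 (decimal)
Compare 9942 vs 7325: larger = 9942
9942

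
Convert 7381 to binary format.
Convert 7381 (decimal) → 7381 = 4096 + 2048 + 1024 + 128 + 64 + 16 + 4 + 1 → 0b1110011010101 (binary)
0b1110011010101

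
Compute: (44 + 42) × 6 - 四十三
Convert 四十三 (Chinese numeral) → 4×10 + 3 = 43 (decimal)
Expression in decimal: (44 + 42) × 6 - 43
Parentheses first: 44 + 42 = 86
Multiply: 86 × 6 = 516
Subtract: 516 - 43 = 473
473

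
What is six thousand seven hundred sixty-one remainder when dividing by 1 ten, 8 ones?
Convert six thousand seven hundred sixty-one (English words) → 6×1000 + 7×100 + 61 = 6761 (decimal)
Convert 1 ten, 8 ones (place-value notation) → 1×10 + 8 = 18 (decimal)
Compute 6761 mod 18 = 11
11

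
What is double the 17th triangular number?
The 17th triangular number = 17×18/2 = 153
Compute 153 × 2 = 306
306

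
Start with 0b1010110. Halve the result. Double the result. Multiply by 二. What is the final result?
Convert 0b1010110 (binary) → 64 + 16 + 4 + 2 = 86 (decimal)
Start: 86
86 ÷ 2 = 43
43 × 2 = 86
Convert 二 (Chinese numeral) → 2 (decimal)
86 × 2 = 172
172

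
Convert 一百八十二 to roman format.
Convert 一百八十二 (Chinese numeral) → 1×100 + 8×10 + 2 = 182 (decimal)
Convert 182 (decimal) → 182 = 100 + 50 + 10 + 10 + 10 + 1 + 1 → CLXXXII (Roman numeral)
CLXXXII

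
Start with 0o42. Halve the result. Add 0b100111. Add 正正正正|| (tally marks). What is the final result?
Convert 0o42 (octal) → 4×8 + 2 = 34 (decimal)
Start: 34
34 ÷ 2 = 17
Convert 0b100111 (binary) → 32 + 4 + 2 + 1 = 39 (decimal)
17 + 39 = 56
Convert 正正正正|| (tally marks) → 5 + 5 + 5 + 5 + 2 = 22 (decimal)
56 + 22 = 78
78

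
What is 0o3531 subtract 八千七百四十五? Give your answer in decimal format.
Convert 0o3531 (octal) → 3×512 + 5×64 + 3×8 + 1 = 1881 (decimal)
Convert 八千七百四十五 (Chinese numeral) → 8×1000 + 7×100 + 4×10 + 5 = 8745 (decimal)
Compute 1881 - 8745 = -6864
-6864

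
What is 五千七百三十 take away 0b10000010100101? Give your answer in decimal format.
Convert 五千七百三十 (Chinese numeral) → 5×1000 + 7×100 + 3×10 = 5730 (decimal)
Convert 0b10000010100101 (binary) → 8192 + 128 + 32 + 4 + 1 = 8357 (decimal)
Compute 5730 - 8357 = -2627
-2627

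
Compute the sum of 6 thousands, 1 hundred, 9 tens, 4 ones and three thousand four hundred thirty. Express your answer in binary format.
Convert 6 thousands, 1 hundred, 9 tens, 4 ones (place-value notation) → 6×1000 + 1×100 + 9×10 + 4 = 6194 (decimal)
Convert three thousand four hundred thirty (English words) → 3×1000 + 4×100 + 30 = 3430 (decimal)
Compute 6194 + 3430 = 9624
Convert 9624 (decimal) → 9624 = 8192 + 1024 + 256 + 128 + 16 + 8 → 0b10010110011000 (binary)
0b10010110011000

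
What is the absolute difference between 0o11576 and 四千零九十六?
Convert 0o11576 (octal) → 1×4096 + 1×512 + 5×64 + 7×8 + 6 = 4990 (decimal)
Convert 四千零九十六 (Chinese numeral) → 4×1000 + 9×10 + 6 = 4096 (decimal)
Compute |4990 - 4096| = 894
894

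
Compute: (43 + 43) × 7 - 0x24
Convert 0x24 (hexadecimal) → 2×16 + 4 = 36 (decimal)
Expression in decimal: (43 + 43) × 7 - 36
Parentheses first: 43 + 43 = 86
Multiply: 86 × 7 = 602
Subtract: 602 - 36 = 566
566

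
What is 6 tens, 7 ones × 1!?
Convert 6 tens, 7 ones (place-value notation) → 6×10 + 7 = 67 (decimal)
Convert 1! (factorial) → 1 (decimal)
Compute 67 × 1 = 67
67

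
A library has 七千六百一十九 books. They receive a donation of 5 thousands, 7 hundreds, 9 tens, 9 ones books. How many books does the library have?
Convert 七千六百一十九 (Chinese numeral) → 7×1000 + 6×100 + 1×10 + 9 = 7619 (decimal)
Convert 5 thousands, 7 hundreds, 9 tens, 9 ones (place-value notation) → 5×1000 + 7×100 + 9×10 + 9 = 5799 (decimal)
Compute 7619 + 5799 = 13418
13418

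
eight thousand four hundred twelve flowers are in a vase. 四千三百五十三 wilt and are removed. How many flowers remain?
Convert eight thousand four hundred twelve (English words) → 8×1000 + 4×100 + 12 = 8412 (decimal)
Convert 四千三百五十三 (Chinese numeral) → 4×1000 + 3×100 + 5×10 + 3 = 4353 (decimal)
Compute 8412 - 4353 = 4059
4059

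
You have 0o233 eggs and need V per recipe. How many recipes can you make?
Convert 0o233 (octal) → 2×64 + 3×8 + 3 = 155 (decimal)
Convert V (Roman numeral) → 5 (decimal)
Compute 155 ÷ 5 = 31
31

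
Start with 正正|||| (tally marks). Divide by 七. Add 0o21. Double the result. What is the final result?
Convert 正正|||| (tally marks) → 5 + 5 + 4 = 14 (decimal)
Start: 14
Convert 七 (Chinese numeral) → 7 (decimal)
14 ÷ 7 = 2
Convert 0o21 (octal) → 2×8 + 1 = 17 (decimal)
2 + 17 = 19
19 × 2 = 38
38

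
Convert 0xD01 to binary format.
Convert 0xD01 (hexadecimal) → 13×256 + 1 = 3329 (decimal)
Convert 3329 (decimal) → 3329 = 2048 + 1024 + 256 + 1 → 0b110100000001 (binary)
0b110100000001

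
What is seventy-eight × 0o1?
Convert seventy-eight (English words) → 78 (decimal)
Convert 0o1 (octal) → 1 (decimal)
Compute 78 × 1 = 78
78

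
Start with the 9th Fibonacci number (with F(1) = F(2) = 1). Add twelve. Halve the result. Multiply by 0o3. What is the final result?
Convert the 9th Fibonacci number (with F(1) = F(2) = 1) (Fibonacci index) → 1, 1, 2, 3, 5, 8, 13, 21, 34 → 34 (decimal)
Start: 34
Convert twelve (English words) → 12 (decimal)
34 + 12 = 46
46 ÷ 2 = 23
Convert 0o3 (octal) → 3 (decimal)
23 × 3 = 69
69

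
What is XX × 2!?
Convert XX (Roman numeral) → 10 + 10 = 20 (decimal)
Convert 2! (factorial) → 2 (decimal)
Compute 20 × 2 = 40
40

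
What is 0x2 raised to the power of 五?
Convert 0x2 (hexadecimal) → 2 (decimal)
Convert 五 (Chinese numeral) → 5 (decimal)
Compute 2 ^ 5 = 32
32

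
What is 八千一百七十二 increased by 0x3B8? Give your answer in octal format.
Convert 八千一百七十二 (Chinese numeral) → 8×1000 + 1×100 + 7×10 + 2 = 8172 (decimal)
Convert 0x3B8 (hexadecimal) → 3×256 + 11×16 + 8 = 952 (decimal)
Compute 8172 + 952 = 9124
Convert 9124 (decimal) → 9124 = 2×4096 + 1×512 + 6×64 + 4×8 + 4 → 0o21644 (octal)
0o21644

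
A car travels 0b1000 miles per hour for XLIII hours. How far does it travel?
Convert 0b1000 (binary) → 8 (decimal)
Convert XLIII (Roman numeral) → 40 + 1 + 1 + 1 = 43 (decimal)
Compute 8 × 43 = 344
344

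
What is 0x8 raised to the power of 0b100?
Convert 0x8 (hexadecimal) → 8 (decimal)
Convert 0b100 (binary) → 4 (decimal)
Compute 8 ^ 4 = 4096
4096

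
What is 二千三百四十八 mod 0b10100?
Convert 二千三百四十八 (Chinese numeral) → 2×1000 + 3×100 + 4×10 + 8 = 2348 (decimal)
Convert 0b10100 (binary) → 16 + 4 = 20 (decimal)
Compute 2348 mod 20 = 8
8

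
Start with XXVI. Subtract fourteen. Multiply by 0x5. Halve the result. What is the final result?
Convert XXVI (Roman numeral) → 10 + 10 + 5 + 1 = 26 (decimal)
Start: 26
Convert fourteen (English words) → 14 (decimal)
26 - 14 = 12
Convert 0x5 (hexadecimal) → 5 (decimal)
12 × 5 = 60
60 ÷ 2 = 30
30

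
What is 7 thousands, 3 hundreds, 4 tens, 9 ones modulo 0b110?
Convert 7 thousands, 3 hundreds, 4 tens, 9 ones (place-value notation) → 7×1000 + 3×100 + 4×10 + 9 = 7349 (decimal)
Convert 0b110 (binary) → 4 + 2 = 6 (decimal)
Compute 7349 mod 6 = 5
5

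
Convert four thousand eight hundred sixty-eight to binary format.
Convert four thousand eight hundred sixty-eight (English words) → 4×1000 + 8×100 + 68 = 4868 (decimal)
Convert 4868 (decimal) → 4868 = 4096 + 512 + 256 + 4 → 0b1001100000100 (binary)
0b1001100000100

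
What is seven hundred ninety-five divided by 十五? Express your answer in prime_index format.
Convert seven hundred ninety-five (English words) → 7×100 + 95 = 795 (decimal)
Convert 十五 (Chinese numeral) → 1×10 + 5 = 15 (decimal)
Compute 795 ÷ 15 = 53
Convert 53 (decimal) → the 16th prime (prime index)
the 16th prime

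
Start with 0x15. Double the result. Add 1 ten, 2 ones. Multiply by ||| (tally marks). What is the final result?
Convert 0x15 (hexadecimal) → 1×16 + 5 = 21 (decimal)
Start: 21
21 × 2 = 42
Convert 1 ten, 2 ones (place-value notation) → 1×10 + 2 = 12 (decimal)
42 + 12 = 54
Convert ||| (tally marks) → 3 (decimal)
54 × 3 = 162
162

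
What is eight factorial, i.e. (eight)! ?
Convert eight (English words) → 8 (decimal)
Compute 8! = 40320
40320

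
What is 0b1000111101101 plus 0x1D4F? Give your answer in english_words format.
Convert 0b1000111101101 (binary) → 4096 + 256 + 128 + 64 + 32 + 8 + 4 + 1 = 4589 (decimal)
Convert 0x1D4F (hexadecimal) → 1×4096 + 13×256 + 4×16 + 15 = 7503 (decimal)
Compute 4589 + 7503 = 12092
Convert 12092 (decimal) → 12092 = 12×1000 + 92 → twelve thousand ninety-two (English words)
twelve thousand ninety-two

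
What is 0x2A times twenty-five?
Convert 0x2A (hexadecimal) → 2×16 + 10 = 42 (decimal)
Convert twenty-five (English words) → 25 (decimal)
Compute 42 × 25 = 1050
1050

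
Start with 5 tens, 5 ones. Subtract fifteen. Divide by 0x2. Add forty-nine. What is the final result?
Convert 5 tens, 5 ones (place-value notation) → 5×10 + 5 = 55 (decimal)
Start: 55
Convert fifteen (English words) → 15 (decimal)
55 - 15 = 40
Convert 0x2 (hexadecimal) → 2 (decimal)
40 ÷ 2 = 20
Convert forty-nine (English words) → 49 (decimal)
20 + 49 = 69
69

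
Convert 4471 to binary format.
Convert 4471 (decimal) → 4471 = 4096 + 256 + 64 + 32 + 16 + 4 + 2 + 1 → 0b1000101110111 (binary)
0b1000101110111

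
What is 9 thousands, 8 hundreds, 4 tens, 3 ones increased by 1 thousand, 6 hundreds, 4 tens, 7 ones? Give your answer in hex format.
Convert 9 thousands, 8 hundreds, 4 tens, 3 ones (place-value notation) → 9×1000 + 8×100 + 4×10 + 3 = 9843 (decimal)
Convert 1 thousand, 6 hundreds, 4 tens, 7 ones (place-value notation) → 1×1000 + 6×100 + 4×10 + 7 = 1647 (decimal)
Compute 9843 + 1647 = 11490
Convert 11490 (decimal) → 11490 = 2×4096 + 12×256 + 14×16 + 2 → 0x2CE2 (hexadecimal)
0x2CE2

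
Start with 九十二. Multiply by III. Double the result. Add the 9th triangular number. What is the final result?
Convert 九十二 (Chinese numeral) → 9×10 + 2 = 92 (decimal)
Start: 92
Convert III (Roman numeral) → 1 + 1 + 1 = 3 (decimal)
92 × 3 = 276
276 × 2 = 552
Convert the 9th triangular number (triangular index) → 9×10/2 = 45 (decimal)
552 + 45 = 597
597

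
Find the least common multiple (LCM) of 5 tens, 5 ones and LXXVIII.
Convert 5 tens, 5 ones (place-value notation) → 5×10 + 5 = 55 (decimal)
Convert LXXVIII (Roman numeral) → 50 + 10 + 10 + 5 + 1 + 1 + 1 = 78 (decimal)
Compute lcm(55, 78) = 4290
4290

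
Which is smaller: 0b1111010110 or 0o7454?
Convert 0b1111010110 (binary) → 512 + 256 + 128 + 64 + 16 + 4 + 2 = 982 (decimal)
Convert 0o7454 (octal) → 7×512 + 4×64 + 5×8 + 4 = 3884 (decimal)
Compare 982 vs 3884: smaller = 982
982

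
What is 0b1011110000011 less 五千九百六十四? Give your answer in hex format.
Convert 0b1011110000011 (binary) → 4096 + 1024 + 512 + 256 + 128 + 2 + 1 = 6019 (decimal)
Convert 五千九百六十四 (Chinese numeral) → 5×1000 + 9×100 + 6×10 + 4 = 5964 (decimal)
Compute 6019 - 5964 = 55
Convert 55 (decimal) → 55 = 3×16 + 7 → 0x37 (hexadecimal)
0x37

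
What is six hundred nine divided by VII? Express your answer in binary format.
Convert six hundred nine (English words) → 6×100 + 9 = 609 (decimal)
Convert VII (Roman numeral) → 5 + 1 + 1 = 7 (decimal)
Compute 609 ÷ 7 = 87
Convert 87 (decimal) → 87 = 64 + 16 + 4 + 2 + 1 → 0b1010111 (binary)
0b1010111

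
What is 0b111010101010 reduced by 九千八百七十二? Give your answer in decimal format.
Convert 0b111010101010 (binary) → 2048 + 1024 + 512 + 128 + 32 + 8 + 2 = 3754 (decimal)
Convert 九千八百七十二 (Chinese numeral) → 9×1000 + 8×100 + 7×10 + 2 = 9872 (decimal)
Compute 3754 - 9872 = -6118
-6118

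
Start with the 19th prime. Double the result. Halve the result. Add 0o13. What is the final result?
Convert the 19th prime (prime index) → 67 (decimal)
Start: 67
67 × 2 = 134
134 ÷ 2 = 67
Convert 0o13 (octal) → 1×8 + 3 = 11 (decimal)
67 + 11 = 78
78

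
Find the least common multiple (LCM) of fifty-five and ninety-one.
Convert fifty-five (English words) → 55 (decimal)
Convert ninety-one (English words) → 91 (decimal)
Compute lcm(55, 91) = 5005
5005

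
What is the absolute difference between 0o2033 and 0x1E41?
Convert 0o2033 (octal) → 2×512 + 3×8 + 3 = 1051 (decimal)
Convert 0x1E41 (hexadecimal) → 1×4096 + 14×256 + 4×16 + 1 = 7745 (decimal)
Compute |1051 - 7745| = 6694
6694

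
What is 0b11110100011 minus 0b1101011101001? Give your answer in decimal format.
Convert 0b11110100011 (binary) → 1024 + 512 + 256 + 128 + 32 + 2 + 1 = 1955 (decimal)
Convert 0b1101011101001 (binary) → 4096 + 2048 + 512 + 128 + 64 + 32 + 8 + 1 = 6889 (decimal)
Compute 1955 - 6889 = -4934
-4934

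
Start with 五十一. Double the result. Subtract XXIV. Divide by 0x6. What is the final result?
Convert 五十一 (Chinese numeral) → 5×10 + 1 = 51 (decimal)
Start: 51
51 × 2 = 102
Convert XXIV (Roman numeral) → 10 + 10 + 4 = 24 (decimal)
102 - 24 = 78
Convert 0x6 (hexadecimal) → 6 (decimal)
78 ÷ 6 = 13
13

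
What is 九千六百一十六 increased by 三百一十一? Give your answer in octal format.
Convert 九千六百一十六 (Chinese numeral) → 9×1000 + 6×100 + 1×10 + 6 = 9616 (decimal)
Convert 三百一十一 (Chinese numeral) → 3×100 + 1×10 + 1 = 311 (decimal)
Compute 9616 + 311 = 9927
Convert 9927 (decimal) → 9927 = 2×4096 + 3×512 + 3×64 + 7 → 0o23307 (octal)
0o23307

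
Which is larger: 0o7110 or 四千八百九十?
Convert 0o7110 (octal) → 7×512 + 1×64 + 1×8 = 3656 (decimal)
Convert 四千八百九十 (Chinese numeral) → 4×1000 + 8×100 + 9×10 = 4890 (decimal)
Compare 3656 vs 4890: larger = 4890
4890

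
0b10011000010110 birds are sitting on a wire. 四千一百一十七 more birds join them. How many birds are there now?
Convert 0b10011000010110 (binary) → 8192 + 1024 + 512 + 16 + 4 + 2 = 9750 (decimal)
Convert 四千一百一十七 (Chinese numeral) → 4×1000 + 1×100 + 1×10 + 7 = 4117 (decimal)
Compute 9750 + 4117 = 13867
13867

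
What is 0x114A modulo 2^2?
Convert 0x114A (hexadecimal) → 1×4096 + 1×256 + 4×16 + 10 = 4426 (decimal)
Convert 2^2 (power) → 4 (decimal)
Compute 4426 mod 4 = 2
2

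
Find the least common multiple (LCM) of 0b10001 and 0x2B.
Convert 0b10001 (binary) → 16 + 1 = 17 (decimal)
Convert 0x2B (hexadecimal) → 2×16 + 11 = 43 (decimal)
Compute lcm(17, 43) = 731
731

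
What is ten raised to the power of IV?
Convert ten (English words) → 10 (decimal)
Convert IV (Roman numeral) → 4 (decimal)
Compute 10 ^ 4 = 10000
10000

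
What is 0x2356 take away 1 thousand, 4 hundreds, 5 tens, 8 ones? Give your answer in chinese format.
Convert 0x2356 (hexadecimal) → 2×4096 + 3×256 + 5×16 + 6 = 9046 (decimal)
Convert 1 thousand, 4 hundreds, 5 tens, 8 ones (place-value notation) → 1×1000 + 4×100 + 5×10 + 8 = 1458 (decimal)
Compute 9046 - 1458 = 7588
Convert 7588 (decimal) → 7588 = 7×1000 + 5×100 + 8×10 + 8 → 七千五百八十八 (Chinese numeral)
七千五百八十八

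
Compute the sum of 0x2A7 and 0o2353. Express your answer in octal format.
Convert 0x2A7 (hexadecimal) → 2×256 + 10×16 + 7 = 679 (decimal)
Convert 0o2353 (octal) → 2×512 + 3×64 + 5×8 + 3 = 1259 (decimal)
Compute 679 + 1259 = 1938
Convert 1938 (decimal) → 1938 = 3×512 + 6×64 + 2×8 + 2 → 0o3622 (octal)
0o3622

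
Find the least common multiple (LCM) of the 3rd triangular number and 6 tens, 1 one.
Convert the 3rd triangular number (triangular index) → 3×4/2 = 6 (decimal)
Convert 6 tens, 1 one (place-value notation) → 6×10 + 1 = 61 (decimal)
Compute lcm(6, 61) = 366
366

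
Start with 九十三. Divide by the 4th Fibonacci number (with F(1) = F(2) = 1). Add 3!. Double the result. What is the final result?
Convert 九十三 (Chinese numeral) → 9×10 + 3 = 93 (decimal)
Start: 93
Convert the 4th Fibonacci number (with F(1) = F(2) = 1) (Fibonacci index) → 1, 1, 2, 3 → 3 (decimal)
93 ÷ 3 = 31
Convert 3! (factorial) → 6 (decimal)
31 + 6 = 37
37 × 2 = 74
74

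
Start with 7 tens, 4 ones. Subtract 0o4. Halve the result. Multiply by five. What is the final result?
Convert 7 tens, 4 ones (place-value notation) → 7×10 + 4 = 74 (decimal)
Start: 74
Convert 0o4 (octal) → 4 (decimal)
74 - 4 = 70
70 ÷ 2 = 35
Convert five (English words) → 5 (decimal)
35 × 5 = 175
175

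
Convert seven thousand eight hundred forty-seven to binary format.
Convert seven thousand eight hundred forty-seven (English words) → 7×1000 + 8×100 + 47 = 7847 (decimal)
Convert 7847 (decimal) → 7847 = 4096 + 2048 + 1024 + 512 + 128 + 32 + 4 + 2 + 1 → 0b1111010100111 (binary)
0b1111010100111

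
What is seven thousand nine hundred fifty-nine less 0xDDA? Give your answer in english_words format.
Convert seven thousand nine hundred fifty-nine (English words) → 7×1000 + 9×100 + 59 = 7959 (decimal)
Convert 0xDDA (hexadecimal) → 13×256 + 13×16 + 10 = 3546 (decimal)
Compute 7959 - 3546 = 4413
Convert 4413 (decimal) → 4413 = 4×1000 + 4×100 + 13 → four thousand four hundred thirteen (English words)
four thousand four hundred thirteen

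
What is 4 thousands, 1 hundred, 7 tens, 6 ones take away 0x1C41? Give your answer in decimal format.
Convert 4 thousands, 1 hundred, 7 tens, 6 ones (place-value notation) → 4×1000 + 1×100 + 7×10 + 6 = 4176 (decimal)
Convert 0x1C41 (hexadecimal) → 1×4096 + 12×256 + 4×16 + 1 = 7233 (decimal)
Compute 4176 - 7233 = -3057
-3057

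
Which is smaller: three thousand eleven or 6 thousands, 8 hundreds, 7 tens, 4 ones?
Convert three thousand eleven (English words) → 3×1000 + 11 = 3011 (decimal)
Convert 6 thousands, 8 hundreds, 7 tens, 4 ones (place-value notation) → 6×1000 + 8×100 + 7×10 + 4 = 6874 (decimal)
Compare 3011 vs 6874: smaller = 3011
3011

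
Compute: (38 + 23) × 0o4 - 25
Convert 0o4 (octal) → 4 (decimal)
Expression in decimal: (38 + 23) × 4 - 25
Parentheses first: 38 + 23 = 61
Multiply: 61 × 4 = 244
Subtract: 244 - 25 = 219
219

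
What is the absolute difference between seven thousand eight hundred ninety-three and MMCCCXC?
Convert seven thousand eight hundred ninety-three (English words) → 7×1000 + 8×100 + 93 = 7893 (decimal)
Convert MMCCCXC (Roman numeral) → 1000 + 1000 + 100 + 100 + 100 + 90 = 2390 (decimal)
Compute |7893 - 2390| = 5503
5503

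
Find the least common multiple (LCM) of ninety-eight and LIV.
Convert ninety-eight (English words) → 98 (decimal)
Convert LIV (Roman numeral) → 50 + 4 = 54 (decimal)
Compute lcm(98, 54) = 2646
2646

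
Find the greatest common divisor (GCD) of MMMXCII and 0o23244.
Convert MMMXCII (Roman numeral) → 1000 + 1000 + 1000 + 90 + 1 + 1 = 3092 (decimal)
Convert 0o23244 (octal) → 2×4096 + 3×512 + 2×64 + 4×8 + 4 = 9892 (decimal)
Compute gcd(3092, 9892) = 4
4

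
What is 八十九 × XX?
Convert 八十九 (Chinese numeral) → 8×10 + 9 = 89 (decimal)
Convert XX (Roman numeral) → 10 + 10 = 20 (decimal)
Compute 89 × 20 = 1780
1780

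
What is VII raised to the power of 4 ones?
Convert VII (Roman numeral) → 5 + 1 + 1 = 7 (decimal)
Convert 4 ones (place-value notation) → 4 (decimal)
Compute 7 ^ 4 = 2401
2401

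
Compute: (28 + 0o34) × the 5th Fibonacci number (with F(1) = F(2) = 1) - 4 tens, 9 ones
Convert 0o34 (octal) → 3×8 + 4 = 28 (decimal)
Convert the 5th Fibonacci number (with F(1) = F(2) = 1) (Fibonacci index) → 1, 1, 2, 3, 5 → 5 (decimal)
Convert 4 tens, 9 ones (place-value notation) → 4×10 + 9 = 49 (decimal)
Expression in decimal: (28 + 28) × 5 - 49
Parentheses first: 28 + 28 = 56
Multiply: 56 × 5 = 280
Subtract: 280 - 49 = 231
231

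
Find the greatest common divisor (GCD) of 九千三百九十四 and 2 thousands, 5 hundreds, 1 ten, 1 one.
Convert 九千三百九十四 (Chinese numeral) → 9×1000 + 3×100 + 9×10 + 4 = 9394 (decimal)
Convert 2 thousands, 5 hundreds, 1 ten, 1 one (place-value notation) → 2×1000 + 5×100 + 1×10 + 1 = 2511 (decimal)
Compute gcd(9394, 2511) = 1
1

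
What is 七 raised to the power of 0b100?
Convert 七 (Chinese numeral) → 7 (decimal)
Convert 0b100 (binary) → 4 (decimal)
Compute 7 ^ 4 = 2401
2401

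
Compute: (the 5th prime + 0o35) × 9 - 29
Convert the 5th prime (prime index) → 11 (decimal)
Convert 0o35 (octal) → 3×8 + 5 = 29 (decimal)
Expression in decimal: (11 + 29) × 9 - 29
Parentheses first: 11 + 29 = 40
Multiply: 40 × 9 = 360
Subtract: 360 - 29 = 331
331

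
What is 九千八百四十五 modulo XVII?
Convert 九千八百四十五 (Chinese numeral) → 9×1000 + 8×100 + 4×10 + 5 = 9845 (decimal)
Convert XVII (Roman numeral) → 10 + 5 + 1 + 1 = 17 (decimal)
Compute 9845 mod 17 = 2
2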